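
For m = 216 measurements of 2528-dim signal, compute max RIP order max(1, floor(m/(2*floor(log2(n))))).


floor(log2(2528)) = 11.
2*11 = 22.
m/(2*floor(log2(n))) = 216/22 ≈ 9.8182.
floor = 9.
k = max(1, 9) = 9.

9


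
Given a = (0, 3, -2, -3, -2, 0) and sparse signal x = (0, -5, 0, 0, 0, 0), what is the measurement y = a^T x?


Non-zero terms: ['3*-5']
Products: [-15]
y = sum = -15.

-15


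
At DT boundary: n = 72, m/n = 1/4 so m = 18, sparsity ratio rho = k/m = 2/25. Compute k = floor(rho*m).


m = 1/4*72 = 18.
rho = 2/25.
rho*m = 2/25*18 = 1.44.
k = floor(1.44) = 1.

1


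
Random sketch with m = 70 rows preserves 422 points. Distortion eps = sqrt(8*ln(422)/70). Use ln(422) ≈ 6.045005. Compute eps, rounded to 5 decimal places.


ln(422) ≈ 6.045005.
8*ln(N)/m ≈ 8*6.045005/70 ≈ 0.69085771.
eps = sqrt(0.69085771) ≈ 0.8311785 ≈ 0.83118.

0.83118


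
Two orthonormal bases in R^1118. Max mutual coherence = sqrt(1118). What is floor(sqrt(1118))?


33^2 = 1089 <= 1118 < 1156 = 34^2, so 33 <= sqrt(1118) < 34.
floor(sqrt(1118)) = 33.

33


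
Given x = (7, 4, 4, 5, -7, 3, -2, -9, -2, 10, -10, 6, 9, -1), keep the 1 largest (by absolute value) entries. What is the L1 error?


Sorted |x_i| descending: [10, 10, 9, 9, 7, 7, 6, 5, 4, 4, 3, 2, 2, 1]
Keep top 1: [10]
Tail entries: [10, 9, 9, 7, 7, 6, 5, 4, 4, 3, 2, 2, 1]
L1 error = sum of tail = 69.

69


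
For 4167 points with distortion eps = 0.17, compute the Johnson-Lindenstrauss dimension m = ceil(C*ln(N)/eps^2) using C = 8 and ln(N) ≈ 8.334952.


ln(4167) ≈ 8.334952.
eps^2 = 0.17^2 = 0.0289.
C*ln(N)/eps^2 ≈ 8*8.334952/0.0289 ≈ 2307.2531.
m = ceil(2307.2531) = 2308.

2308


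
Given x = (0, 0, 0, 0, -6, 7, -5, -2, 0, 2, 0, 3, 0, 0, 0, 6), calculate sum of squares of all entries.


Non-zero entries: [(4, -6), (5, 7), (6, -5), (7, -2), (9, 2), (11, 3), (15, 6)]
Squares: [36, 49, 25, 4, 4, 9, 36]
||x||_2^2 = sum = 163.

163


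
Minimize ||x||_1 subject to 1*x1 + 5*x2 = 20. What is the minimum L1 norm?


Axis intercepts:
  x1 = 20, x2 = 0: L1 = 20
  x1 = 0, x2 = 4: L1 = 4
x* = (0, 4)
||x*||_1 = 4.

4


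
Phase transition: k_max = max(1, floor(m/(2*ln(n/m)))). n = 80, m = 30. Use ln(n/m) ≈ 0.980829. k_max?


n/m = 80/30 = 8/3.
ln(n/m) ≈ 0.980829.
2*ln(n/m) ≈ 1.961658.
m/(2*ln(n/m)) ≈ 30/1.961658 ≈ 15.2932.
floor = 15.
k_max = max(1, 15) = 15.

15


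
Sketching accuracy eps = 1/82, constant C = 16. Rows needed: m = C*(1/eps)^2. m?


1/eps = 82.
(1/eps)^2 = 6724.
m = 16*6724 = 107584.

107584


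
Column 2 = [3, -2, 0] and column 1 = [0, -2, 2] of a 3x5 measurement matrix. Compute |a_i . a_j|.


Inner product: 3*0 + -2*-2 + 0*2
Products: [0, 4, 0]
Sum = 4.
|dot| = 4.

4


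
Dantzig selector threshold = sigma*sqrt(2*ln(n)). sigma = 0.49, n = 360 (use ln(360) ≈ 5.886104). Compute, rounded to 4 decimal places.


ln(360) ≈ 5.886104.
2*ln(n) ≈ 11.772208.
sqrt(2*ln(n)) ≈ sqrt(11.772208) ≈ 3.431065.
threshold ≈ 0.49*3.431065 = 1.68122185 ≈ 1.6812.

1.6812


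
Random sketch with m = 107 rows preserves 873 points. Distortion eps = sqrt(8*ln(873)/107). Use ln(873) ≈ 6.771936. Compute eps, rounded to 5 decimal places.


ln(873) ≈ 6.771936.
8*ln(N)/m ≈ 8*6.771936/107 ≈ 0.50631297.
eps = sqrt(0.50631297) ≈ 0.7115567 ≈ 0.71156.

0.71156


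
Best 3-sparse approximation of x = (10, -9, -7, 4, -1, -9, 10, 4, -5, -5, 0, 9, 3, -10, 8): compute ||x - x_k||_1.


Sorted |x_i| descending: [10, 10, 10, 9, 9, 9, 8, 7, 5, 5, 4, 4, 3, 1, 0]
Keep top 3: [10, 10, 10]
Tail entries: [9, 9, 9, 8, 7, 5, 5, 4, 4, 3, 1, 0]
L1 error = sum of tail = 64.

64


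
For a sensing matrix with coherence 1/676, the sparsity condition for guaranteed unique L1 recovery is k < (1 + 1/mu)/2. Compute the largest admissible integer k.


1/mu = 676.
1 + 1/mu = 677.
(1 + 1/mu)/2 = 338.5 is not an integer, so k_max = floor(338.5) = 338.

338


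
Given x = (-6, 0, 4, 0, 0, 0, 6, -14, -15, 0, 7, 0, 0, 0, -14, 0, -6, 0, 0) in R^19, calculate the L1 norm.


Non-zero entries: [(0, -6), (2, 4), (6, 6), (7, -14), (8, -15), (10, 7), (14, -14), (16, -6)]
Absolute values: [6, 4, 6, 14, 15, 7, 14, 6]
||x||_1 = sum = 72.

72


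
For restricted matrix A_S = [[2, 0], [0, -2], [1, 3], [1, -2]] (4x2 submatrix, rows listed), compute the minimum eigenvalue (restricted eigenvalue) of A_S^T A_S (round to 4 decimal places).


A_S^T A_S = [[6, 1], [1, 17]].
trace = 23.
det = 101.
disc = trace^2 - 4*det = 529 - 4*101 = 125.
sqrt(125) ≈ 11.180340.
lam_min = (23 - sqrt(125))/2 ≈ (23 - 11.180340)/2 = 5.90983 ≈ 5.9098.

5.9098


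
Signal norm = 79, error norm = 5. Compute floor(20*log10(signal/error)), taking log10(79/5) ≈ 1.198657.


||x||/||e|| = 79/5.
log10(79/5) ≈ 1.198657.
20*log10(||x||/||e||) ≈ 20*1.198657 = 23.97314.
floor(23.97314) = 23.

23


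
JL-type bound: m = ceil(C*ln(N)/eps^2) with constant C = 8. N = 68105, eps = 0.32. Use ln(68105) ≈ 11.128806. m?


ln(68105) ≈ 11.128806.
eps^2 = 0.32^2 = 0.1024.
C*ln(N)/eps^2 ≈ 8*11.128806/0.1024 ≈ 869.438.
m = ceil(869.438) = 870.

870


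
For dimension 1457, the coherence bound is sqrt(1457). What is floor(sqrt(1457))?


38^2 = 1444 <= 1457 < 1521 = 39^2, so 38 <= sqrt(1457) < 39.
floor(sqrt(1457)) = 38.

38


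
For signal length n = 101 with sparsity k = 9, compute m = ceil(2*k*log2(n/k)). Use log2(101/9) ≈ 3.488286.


log2(n/k) = log2(101/9) ≈ 3.488286.
2*k*log2(n/k) ≈ 2*9*3.488286 = 62.789148.
m = ceil(62.789148) = 63.

63


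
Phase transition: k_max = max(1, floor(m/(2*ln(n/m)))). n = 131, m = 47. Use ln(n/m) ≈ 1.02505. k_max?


n/m = 131/47.
ln(n/m) ≈ 1.02505.
2*ln(n/m) ≈ 2.0501.
m/(2*ln(n/m)) ≈ 47/2.0501 ≈ 22.9257.
floor = 22.
k_max = max(1, 22) = 22.

22


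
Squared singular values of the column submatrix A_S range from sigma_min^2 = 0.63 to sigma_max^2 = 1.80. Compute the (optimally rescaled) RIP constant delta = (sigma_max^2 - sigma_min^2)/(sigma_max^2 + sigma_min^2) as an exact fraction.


lambda_max - lambda_min = 1.80 - 0.63 = 1.17.
lambda_max + lambda_min = 1.80 + 0.63 = 2.43.
delta = 1.17/2.43 = 117/243 = 13/27.

13/27


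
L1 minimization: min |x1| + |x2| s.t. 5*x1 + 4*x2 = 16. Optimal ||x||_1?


Axis intercepts:
  x1 = 16/5, x2 = 0: L1 = 16/5
  x1 = 0, x2 = 4: L1 = 4
x* = (16/5, 0)
||x*||_1 = 16/5.

16/5


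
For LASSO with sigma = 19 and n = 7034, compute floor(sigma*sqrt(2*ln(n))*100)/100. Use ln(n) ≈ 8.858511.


ln(7034) ≈ 8.858511.
2*ln(n) ≈ 17.717022.
sqrt(2*ln(n)) ≈ sqrt(17.717022) ≈ 4.209159.
lambda ≈ 19*4.209159 = 79.974021.
floor(lambda*100)/100 = 79.97.

79.97


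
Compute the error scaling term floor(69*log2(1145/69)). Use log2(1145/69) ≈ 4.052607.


log2(n/k) = log2(1145/69) ≈ 4.052607.
k*log2(n/k) ≈ 69*4.052607 = 279.629883.
floor(279.629883) = 279.

279


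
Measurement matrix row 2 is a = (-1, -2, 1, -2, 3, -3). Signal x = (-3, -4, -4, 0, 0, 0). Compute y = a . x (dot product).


Non-zero terms: ['-1*-3', '-2*-4', '1*-4']
Products: [3, 8, -4]
y = sum = 7.

7


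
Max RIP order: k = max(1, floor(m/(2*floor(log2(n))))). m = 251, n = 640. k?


floor(log2(640)) = 9.
2*9 = 18.
m/(2*floor(log2(n))) = 251/18 ≈ 13.9444.
floor = 13.
k = max(1, 13) = 13.

13


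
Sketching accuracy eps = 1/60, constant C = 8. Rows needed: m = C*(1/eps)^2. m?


1/eps = 60.
(1/eps)^2 = 3600.
m = 8*3600 = 28800.

28800


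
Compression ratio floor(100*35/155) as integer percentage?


100*m/n = 100*35/155 ≈ 22.5806.
floor = 22.

22


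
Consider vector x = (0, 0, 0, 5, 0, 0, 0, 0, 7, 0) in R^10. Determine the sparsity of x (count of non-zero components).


Non-zero positions: [3, 8].
Sparsity = 2.

2


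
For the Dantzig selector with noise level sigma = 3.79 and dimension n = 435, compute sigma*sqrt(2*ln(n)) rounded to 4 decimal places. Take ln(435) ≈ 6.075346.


ln(435) ≈ 6.075346.
2*ln(n) ≈ 12.150692.
sqrt(2*ln(n)) ≈ sqrt(12.150692) ≈ 3.485784.
threshold ≈ 3.79*3.485784 = 13.21112136 ≈ 13.2111.

13.2111


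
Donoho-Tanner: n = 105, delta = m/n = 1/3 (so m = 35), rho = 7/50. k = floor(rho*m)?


m = 1/3*105 = 35.
rho = 7/50.
rho*m = 7/50*35 = 4.9.
k = floor(4.9) = 4.

4


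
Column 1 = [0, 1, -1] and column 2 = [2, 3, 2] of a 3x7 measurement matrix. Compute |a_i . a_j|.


Inner product: 0*2 + 1*3 + -1*2
Products: [0, 3, -2]
Sum = 1.
|dot| = 1.

1


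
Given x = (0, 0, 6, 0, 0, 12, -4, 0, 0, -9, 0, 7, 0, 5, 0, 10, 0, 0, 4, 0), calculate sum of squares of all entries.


Non-zero entries: [(2, 6), (5, 12), (6, -4), (9, -9), (11, 7), (13, 5), (15, 10), (18, 4)]
Squares: [36, 144, 16, 81, 49, 25, 100, 16]
||x||_2^2 = sum = 467.

467


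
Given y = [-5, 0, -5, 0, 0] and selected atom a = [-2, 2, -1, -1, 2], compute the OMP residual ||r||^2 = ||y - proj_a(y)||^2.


a^T a = 14.
a^T y = 15.
coeff = 15/14 = 15/14.
||r||^2 = 475/14.

475/14


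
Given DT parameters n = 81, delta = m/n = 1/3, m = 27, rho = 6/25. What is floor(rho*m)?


m = 1/3*81 = 27.
rho = 6/25.
rho*m = 6/25*27 = 6.48.
k = floor(6.48) = 6.

6


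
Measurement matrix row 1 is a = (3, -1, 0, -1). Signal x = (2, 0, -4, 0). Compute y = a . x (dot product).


Non-zero terms: ['3*2', '0*-4']
Products: [6, 0]
y = sum = 6.

6


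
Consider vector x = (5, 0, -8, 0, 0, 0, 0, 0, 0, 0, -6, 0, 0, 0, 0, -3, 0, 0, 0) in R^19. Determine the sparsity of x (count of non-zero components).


Non-zero positions: [0, 2, 10, 15].
Sparsity = 4.

4


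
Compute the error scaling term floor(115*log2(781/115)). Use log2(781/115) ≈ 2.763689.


log2(n/k) = log2(781/115) ≈ 2.763689.
k*log2(n/k) ≈ 115*2.763689 = 317.824235.
floor(317.824235) = 317.

317


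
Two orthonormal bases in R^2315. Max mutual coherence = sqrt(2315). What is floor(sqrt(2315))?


48^2 = 2304 <= 2315 < 2401 = 49^2, so 48 <= sqrt(2315) < 49.
floor(sqrt(2315)) = 48.

48


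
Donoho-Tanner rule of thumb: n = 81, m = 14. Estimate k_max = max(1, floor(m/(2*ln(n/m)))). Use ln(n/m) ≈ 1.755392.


n/m = 81/14.
ln(n/m) ≈ 1.755392.
2*ln(n/m) ≈ 3.510784.
m/(2*ln(n/m)) ≈ 14/3.510784 ≈ 3.9877.
floor = 3.
k_max = max(1, 3) = 3.

3


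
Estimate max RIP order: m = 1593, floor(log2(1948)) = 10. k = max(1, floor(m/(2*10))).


floor(log2(1948)) = 10.
2*10 = 20.
m/(2*floor(log2(n))) = 1593/20 ≈ 79.65.
floor = 79.
k = max(1, 79) = 79.

79


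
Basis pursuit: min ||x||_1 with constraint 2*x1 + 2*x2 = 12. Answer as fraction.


Axis intercepts:
  x1 = 6, x2 = 0: L1 = 6
  x1 = 0, x2 = 6: L1 = 6
x* = (6, 0)
||x*||_1 = 6.

6


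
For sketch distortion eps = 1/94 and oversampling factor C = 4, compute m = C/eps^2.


1/eps = 94.
(1/eps)^2 = 8836.
m = 4*8836 = 35344.

35344


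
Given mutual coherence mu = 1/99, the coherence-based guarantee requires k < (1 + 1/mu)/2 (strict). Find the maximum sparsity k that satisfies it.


1/mu = 99.
1 + 1/mu = 100.
(1 + 1/mu)/2 = 50 is an integer and the inequality is strict, so k_max = 50 - 1 = 49.

49


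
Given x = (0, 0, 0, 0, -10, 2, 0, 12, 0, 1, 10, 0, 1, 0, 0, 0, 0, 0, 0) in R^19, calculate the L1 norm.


Non-zero entries: [(4, -10), (5, 2), (7, 12), (9, 1), (10, 10), (12, 1)]
Absolute values: [10, 2, 12, 1, 10, 1]
||x||_1 = sum = 36.

36


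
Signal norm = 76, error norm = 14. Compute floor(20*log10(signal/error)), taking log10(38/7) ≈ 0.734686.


||x||/||e|| = 76/14 = 38/7.
log10(38/7) ≈ 0.734686.
20*log10(||x||/||e||) ≈ 20*0.734686 = 14.69372.
floor(14.69372) = 14.

14


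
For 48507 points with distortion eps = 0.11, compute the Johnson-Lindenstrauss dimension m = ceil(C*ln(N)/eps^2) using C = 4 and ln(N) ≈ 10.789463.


ln(48507) ≈ 10.789463.
eps^2 = 0.11^2 = 0.0121.
C*ln(N)/eps^2 ≈ 4*10.789463/0.0121 ≈ 3566.7646.
m = ceil(3566.7646) = 3567.

3567


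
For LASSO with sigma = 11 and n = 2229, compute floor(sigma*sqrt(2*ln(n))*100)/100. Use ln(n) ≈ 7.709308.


ln(2229) ≈ 7.709308.
2*ln(n) ≈ 15.418616.
sqrt(2*ln(n)) ≈ sqrt(15.418616) ≈ 3.926655.
lambda ≈ 11*3.926655 = 43.193205.
floor(lambda*100)/100 = 43.19.

43.19


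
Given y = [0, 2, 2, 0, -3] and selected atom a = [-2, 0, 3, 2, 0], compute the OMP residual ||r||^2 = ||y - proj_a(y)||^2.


a^T a = 17.
a^T y = 6.
coeff = 6/17 = 6/17.
||r||^2 = 253/17.

253/17


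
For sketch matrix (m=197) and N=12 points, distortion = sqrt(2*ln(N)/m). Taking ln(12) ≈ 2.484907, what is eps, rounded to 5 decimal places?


ln(12) ≈ 2.484907.
2*ln(N)/m ≈ 2*2.484907/197 ≈ 0.02522748.
eps = sqrt(0.02522748) ≈ 0.1588316 ≈ 0.15883.

0.15883


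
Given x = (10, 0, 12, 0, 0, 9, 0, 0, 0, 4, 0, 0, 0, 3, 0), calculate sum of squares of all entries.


Non-zero entries: [(0, 10), (2, 12), (5, 9), (9, 4), (13, 3)]
Squares: [100, 144, 81, 16, 9]
||x||_2^2 = sum = 350.

350


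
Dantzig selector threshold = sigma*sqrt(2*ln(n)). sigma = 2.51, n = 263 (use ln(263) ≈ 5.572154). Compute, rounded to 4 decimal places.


ln(263) ≈ 5.572154.
2*ln(n) ≈ 11.144308.
sqrt(2*ln(n)) ≈ sqrt(11.144308) ≈ 3.338309.
threshold ≈ 2.51*3.338309 = 8.37915559 ≈ 8.3792.

8.3792


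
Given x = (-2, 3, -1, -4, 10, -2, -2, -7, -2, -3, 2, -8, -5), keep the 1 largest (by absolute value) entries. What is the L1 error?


Sorted |x_i| descending: [10, 8, 7, 5, 4, 3, 3, 2, 2, 2, 2, 2, 1]
Keep top 1: [10]
Tail entries: [8, 7, 5, 4, 3, 3, 2, 2, 2, 2, 2, 1]
L1 error = sum of tail = 41.

41


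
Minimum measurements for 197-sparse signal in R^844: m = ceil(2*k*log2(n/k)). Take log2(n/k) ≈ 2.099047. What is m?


log2(n/k) = log2(844/197) ≈ 2.099047.
2*k*log2(n/k) ≈ 2*197*2.099047 = 827.024518.
m = ceil(827.024518) = 828.

828


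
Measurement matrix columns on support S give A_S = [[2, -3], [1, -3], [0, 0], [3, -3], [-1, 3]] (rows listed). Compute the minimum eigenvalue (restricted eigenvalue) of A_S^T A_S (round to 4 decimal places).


A_S^T A_S = [[15, -21], [-21, 36]].
trace = 51.
det = 99.
disc = trace^2 - 4*det = 2601 - 4*99 = 2205.
sqrt(2205) ≈ 46.957428.
lam_min = (51 - sqrt(2205))/2 ≈ (51 - 46.957428)/2 = 2.021286 ≈ 2.0213.

2.0213


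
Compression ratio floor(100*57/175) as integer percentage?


100*m/n = 100*57/175 ≈ 32.5714.
floor = 32.

32


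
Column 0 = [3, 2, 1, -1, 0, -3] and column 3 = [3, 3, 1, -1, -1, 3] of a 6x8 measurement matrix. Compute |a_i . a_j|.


Inner product: 3*3 + 2*3 + 1*1 + -1*-1 + 0*-1 + -3*3
Products: [9, 6, 1, 1, 0, -9]
Sum = 8.
|dot| = 8.

8


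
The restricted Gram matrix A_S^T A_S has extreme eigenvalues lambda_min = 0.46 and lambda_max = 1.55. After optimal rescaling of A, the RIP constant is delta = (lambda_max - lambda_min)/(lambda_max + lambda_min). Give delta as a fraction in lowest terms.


lambda_max - lambda_min = 1.55 - 0.46 = 1.09.
lambda_max + lambda_min = 1.55 + 0.46 = 2.01.
delta = 1.09/2.01 = 109/201.

109/201


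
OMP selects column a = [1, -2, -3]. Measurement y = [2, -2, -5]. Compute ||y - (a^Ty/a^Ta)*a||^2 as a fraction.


a^T a = 14.
a^T y = 21.
coeff = 21/14 = 3/2.
||r||^2 = 3/2.

3/2


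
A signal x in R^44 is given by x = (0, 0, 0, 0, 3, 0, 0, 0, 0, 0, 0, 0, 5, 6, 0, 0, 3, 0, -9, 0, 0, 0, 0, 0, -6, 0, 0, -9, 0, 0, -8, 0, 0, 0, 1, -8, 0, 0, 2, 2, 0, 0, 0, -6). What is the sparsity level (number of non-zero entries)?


Non-zero positions: [4, 12, 13, 16, 18, 24, 27, 30, 34, 35, 38, 39, 43].
Sparsity = 13.

13


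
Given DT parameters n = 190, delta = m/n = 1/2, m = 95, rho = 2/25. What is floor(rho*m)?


m = 1/2*190 = 95.
rho = 2/25.
rho*m = 2/25*95 = 7.6.
k = floor(7.6) = 7.

7


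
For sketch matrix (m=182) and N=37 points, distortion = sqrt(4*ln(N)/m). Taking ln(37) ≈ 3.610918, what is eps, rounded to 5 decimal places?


ln(37) ≈ 3.610918.
4*ln(N)/m ≈ 4*3.610918/182 ≈ 0.07936084.
eps = sqrt(0.07936084) ≈ 0.2817106 ≈ 0.28171.

0.28171


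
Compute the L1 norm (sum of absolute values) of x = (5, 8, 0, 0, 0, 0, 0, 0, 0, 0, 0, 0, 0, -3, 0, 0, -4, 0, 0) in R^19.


Non-zero entries: [(0, 5), (1, 8), (13, -3), (16, -4)]
Absolute values: [5, 8, 3, 4]
||x||_1 = sum = 20.

20


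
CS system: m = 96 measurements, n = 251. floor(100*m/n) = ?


100*m/n = 100*96/251 ≈ 38.247.
floor = 38.

38


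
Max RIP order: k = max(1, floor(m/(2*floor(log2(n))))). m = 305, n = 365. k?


floor(log2(365)) = 8.
2*8 = 16.
m/(2*floor(log2(n))) = 305/16 ≈ 19.0625.
floor = 19.
k = max(1, 19) = 19.

19


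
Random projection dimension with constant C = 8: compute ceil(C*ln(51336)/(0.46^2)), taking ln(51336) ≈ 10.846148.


ln(51336) ≈ 10.846148.
eps^2 = 0.46^2 = 0.2116.
C*ln(N)/eps^2 ≈ 8*10.846148/0.2116 ≈ 410.0623.
m = ceil(410.0623) = 411.

411


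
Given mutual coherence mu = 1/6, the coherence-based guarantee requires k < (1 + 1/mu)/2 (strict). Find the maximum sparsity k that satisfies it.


1/mu = 6.
1 + 1/mu = 7.
(1 + 1/mu)/2 = 3.5 is not an integer, so k_max = floor(3.5) = 3.

3


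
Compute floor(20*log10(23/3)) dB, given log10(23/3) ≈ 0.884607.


||x||/||e|| = 23/3.
log10(23/3) ≈ 0.884607.
20*log10(||x||/||e||) ≈ 20*0.884607 = 17.69214.
floor(17.69214) = 17.

17


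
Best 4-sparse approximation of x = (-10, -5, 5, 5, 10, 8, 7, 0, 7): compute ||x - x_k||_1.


Sorted |x_i| descending: [10, 10, 8, 7, 7, 5, 5, 5, 0]
Keep top 4: [10, 10, 8, 7]
Tail entries: [7, 5, 5, 5, 0]
L1 error = sum of tail = 22.

22


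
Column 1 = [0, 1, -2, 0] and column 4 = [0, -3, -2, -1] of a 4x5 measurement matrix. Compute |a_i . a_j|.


Inner product: 0*0 + 1*-3 + -2*-2 + 0*-1
Products: [0, -3, 4, 0]
Sum = 1.
|dot| = 1.

1


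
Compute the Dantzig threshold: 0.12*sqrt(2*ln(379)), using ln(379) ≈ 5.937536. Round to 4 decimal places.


ln(379) ≈ 5.937536.
2*ln(n) ≈ 11.875072.
sqrt(2*ln(n)) ≈ sqrt(11.875072) ≈ 3.446023.
threshold ≈ 0.12*3.446023 = 0.41352276 ≈ 0.4135.

0.4135


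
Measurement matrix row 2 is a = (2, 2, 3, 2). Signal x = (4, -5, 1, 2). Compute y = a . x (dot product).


Non-zero terms: ['2*4', '2*-5', '3*1', '2*2']
Products: [8, -10, 3, 4]
y = sum = 5.

5


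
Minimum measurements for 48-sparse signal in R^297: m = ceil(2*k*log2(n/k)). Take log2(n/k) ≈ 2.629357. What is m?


log2(n/k) = log2(297/48) ≈ 2.629357.
2*k*log2(n/k) ≈ 2*48*2.629357 = 252.418272.
m = ceil(252.418272) = 253.

253


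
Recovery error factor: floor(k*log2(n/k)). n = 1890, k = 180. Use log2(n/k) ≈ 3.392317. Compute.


log2(n/k) = log2(1890/180) ≈ 3.392317.
k*log2(n/k) ≈ 180*3.392317 = 610.61706.
floor(610.61706) = 610.

610


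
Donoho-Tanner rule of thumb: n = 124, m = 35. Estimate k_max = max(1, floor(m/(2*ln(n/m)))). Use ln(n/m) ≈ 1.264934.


n/m = 124/35.
ln(n/m) ≈ 1.264934.
2*ln(n/m) ≈ 2.529868.
m/(2*ln(n/m)) ≈ 35/2.529868 ≈ 13.8347.
floor = 13.
k_max = max(1, 13) = 13.

13


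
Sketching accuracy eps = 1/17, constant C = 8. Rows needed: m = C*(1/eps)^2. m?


1/eps = 17.
(1/eps)^2 = 289.
m = 8*289 = 2312.

2312


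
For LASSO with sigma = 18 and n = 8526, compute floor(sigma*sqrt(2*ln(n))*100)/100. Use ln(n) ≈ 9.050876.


ln(8526) ≈ 9.050876.
2*ln(n) ≈ 18.101752.
sqrt(2*ln(n)) ≈ sqrt(18.101752) ≈ 4.254615.
lambda ≈ 18*4.254615 = 76.58307.
floor(lambda*100)/100 = 76.58.

76.58


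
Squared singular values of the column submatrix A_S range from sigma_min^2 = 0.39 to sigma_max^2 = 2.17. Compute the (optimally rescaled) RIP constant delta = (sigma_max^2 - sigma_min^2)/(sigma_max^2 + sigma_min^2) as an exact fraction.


lambda_max - lambda_min = 2.17 - 0.39 = 1.78.
lambda_max + lambda_min = 2.17 + 0.39 = 2.56.
delta = 1.78/2.56 = 178/256 = 89/128.

89/128


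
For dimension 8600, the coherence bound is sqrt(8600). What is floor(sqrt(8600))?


92^2 = 8464 <= 8600 < 8649 = 93^2, so 92 <= sqrt(8600) < 93.
floor(sqrt(8600)) = 92.

92


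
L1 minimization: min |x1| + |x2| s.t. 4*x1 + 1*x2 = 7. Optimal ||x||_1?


Axis intercepts:
  x1 = 7/4, x2 = 0: L1 = 7/4
  x1 = 0, x2 = 7: L1 = 7
x* = (7/4, 0)
||x*||_1 = 7/4.

7/4


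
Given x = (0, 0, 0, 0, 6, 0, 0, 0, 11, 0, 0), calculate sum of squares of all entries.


Non-zero entries: [(4, 6), (8, 11)]
Squares: [36, 121]
||x||_2^2 = sum = 157.

157


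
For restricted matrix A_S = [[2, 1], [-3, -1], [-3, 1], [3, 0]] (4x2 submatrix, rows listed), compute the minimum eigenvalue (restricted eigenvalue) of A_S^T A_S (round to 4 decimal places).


A_S^T A_S = [[31, 2], [2, 3]].
trace = 34.
det = 89.
disc = trace^2 - 4*det = 1156 - 4*89 = 800.
sqrt(800) ≈ 28.284271.
lam_min = (34 - sqrt(800))/2 ≈ (34 - 28.284271)/2 = 2.8578645 ≈ 2.8579.

2.8579


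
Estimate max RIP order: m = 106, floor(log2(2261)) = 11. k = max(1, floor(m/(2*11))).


floor(log2(2261)) = 11.
2*11 = 22.
m/(2*floor(log2(n))) = 106/22 ≈ 4.8182.
floor = 4.
k = max(1, 4) = 4.

4


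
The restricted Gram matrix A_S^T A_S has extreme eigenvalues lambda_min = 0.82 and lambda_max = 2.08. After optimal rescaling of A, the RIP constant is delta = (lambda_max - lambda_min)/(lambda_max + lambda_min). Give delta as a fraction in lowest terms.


lambda_max - lambda_min = 2.08 - 0.82 = 1.26.
lambda_max + lambda_min = 2.08 + 0.82 = 2.90.
delta = 1.26/2.90 = 126/290 = 63/145.

63/145


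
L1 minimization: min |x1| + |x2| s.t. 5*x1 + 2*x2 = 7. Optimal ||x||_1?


Axis intercepts:
  x1 = 7/5, x2 = 0: L1 = 7/5
  x1 = 0, x2 = 7/2: L1 = 7/2
x* = (7/5, 0)
||x*||_1 = 7/5.

7/5


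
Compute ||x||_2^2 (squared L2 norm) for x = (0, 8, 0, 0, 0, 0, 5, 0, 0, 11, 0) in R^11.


Non-zero entries: [(1, 8), (6, 5), (9, 11)]
Squares: [64, 25, 121]
||x||_2^2 = sum = 210.

210


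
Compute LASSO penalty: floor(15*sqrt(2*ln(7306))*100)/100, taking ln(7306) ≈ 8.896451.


ln(7306) ≈ 8.896451.
2*ln(n) ≈ 17.792902.
sqrt(2*ln(n)) ≈ sqrt(17.792902) ≈ 4.218163.
lambda ≈ 15*4.218163 = 63.272445.
floor(lambda*100)/100 = 63.27.

63.27


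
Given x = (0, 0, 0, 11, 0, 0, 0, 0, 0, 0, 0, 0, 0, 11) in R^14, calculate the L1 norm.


Non-zero entries: [(3, 11), (13, 11)]
Absolute values: [11, 11]
||x||_1 = sum = 22.

22


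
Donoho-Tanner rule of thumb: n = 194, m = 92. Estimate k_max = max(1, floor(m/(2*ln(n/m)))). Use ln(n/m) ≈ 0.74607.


n/m = 194/92 = 97/46.
ln(n/m) ≈ 0.74607.
2*ln(n/m) ≈ 1.49214.
m/(2*ln(n/m)) ≈ 92/1.49214 ≈ 61.6564.
floor = 61.
k_max = max(1, 61) = 61.

61


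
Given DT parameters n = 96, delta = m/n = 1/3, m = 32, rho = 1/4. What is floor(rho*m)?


m = 1/3*96 = 32.
rho = 1/4.
rho*m = 1/4*32 = 8.
k = floor(8) = 8.

8


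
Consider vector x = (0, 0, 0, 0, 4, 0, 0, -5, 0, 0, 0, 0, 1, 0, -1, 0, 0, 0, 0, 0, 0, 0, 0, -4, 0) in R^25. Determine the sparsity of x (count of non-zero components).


Non-zero positions: [4, 7, 12, 14, 23].
Sparsity = 5.

5


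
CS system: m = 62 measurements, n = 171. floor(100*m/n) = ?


100*m/n = 100*62/171 ≈ 36.2573.
floor = 36.

36


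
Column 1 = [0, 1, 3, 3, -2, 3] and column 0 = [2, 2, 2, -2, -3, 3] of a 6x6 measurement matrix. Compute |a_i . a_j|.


Inner product: 0*2 + 1*2 + 3*2 + 3*-2 + -2*-3 + 3*3
Products: [0, 2, 6, -6, 6, 9]
Sum = 17.
|dot| = 17.

17


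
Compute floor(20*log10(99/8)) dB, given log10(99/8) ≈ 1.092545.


||x||/||e|| = 99/8.
log10(99/8) ≈ 1.092545.
20*log10(||x||/||e||) ≈ 20*1.092545 = 21.8509.
floor(21.8509) = 21.

21


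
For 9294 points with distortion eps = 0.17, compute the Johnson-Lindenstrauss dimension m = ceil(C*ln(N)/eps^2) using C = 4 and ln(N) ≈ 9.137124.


ln(9294) ≈ 9.137124.
eps^2 = 0.17^2 = 0.0289.
C*ln(N)/eps^2 ≈ 4*9.137124/0.0289 ≈ 1264.6538.
m = ceil(1264.6538) = 1265.

1265


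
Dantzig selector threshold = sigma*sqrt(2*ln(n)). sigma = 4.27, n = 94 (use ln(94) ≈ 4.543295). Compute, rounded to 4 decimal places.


ln(94) ≈ 4.543295.
2*ln(n) ≈ 9.08659.
sqrt(2*ln(n)) ≈ sqrt(9.08659) ≈ 3.014397.
threshold ≈ 4.27*3.014397 = 12.87147519 ≈ 12.8715.

12.8715


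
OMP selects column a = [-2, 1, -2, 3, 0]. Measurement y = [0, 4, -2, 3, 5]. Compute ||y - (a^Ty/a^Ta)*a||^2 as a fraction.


a^T a = 18.
a^T y = 17.
coeff = 17/18 = 17/18.
||r||^2 = 683/18.

683/18


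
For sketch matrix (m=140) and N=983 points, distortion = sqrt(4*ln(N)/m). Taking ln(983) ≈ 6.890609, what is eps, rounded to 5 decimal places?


ln(983) ≈ 6.890609.
4*ln(N)/m ≈ 4*6.890609/140 ≈ 0.19687454.
eps = sqrt(0.19687454) ≈ 0.4437055 ≈ 0.44371.

0.44371


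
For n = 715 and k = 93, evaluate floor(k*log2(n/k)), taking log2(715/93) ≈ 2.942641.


log2(n/k) = log2(715/93) ≈ 2.942641.
k*log2(n/k) ≈ 93*2.942641 = 273.665613.
floor(273.665613) = 273.

273


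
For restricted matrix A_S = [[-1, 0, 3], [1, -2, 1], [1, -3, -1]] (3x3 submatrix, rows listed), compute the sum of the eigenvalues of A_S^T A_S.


Sum of eigenvalues of A_S^T A_S = trace(A_S^T A_S) = sum of squared column norms of A_S.
A_S^T A_S diagonal: [3, 13, 11].
trace = 3 + 13 + 11 = 27.

27


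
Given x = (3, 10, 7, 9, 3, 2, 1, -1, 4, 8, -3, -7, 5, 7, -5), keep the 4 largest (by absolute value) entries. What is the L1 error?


Sorted |x_i| descending: [10, 9, 8, 7, 7, 7, 5, 5, 4, 3, 3, 3, 2, 1, 1]
Keep top 4: [10, 9, 8, 7]
Tail entries: [7, 7, 5, 5, 4, 3, 3, 3, 2, 1, 1]
L1 error = sum of tail = 41.

41


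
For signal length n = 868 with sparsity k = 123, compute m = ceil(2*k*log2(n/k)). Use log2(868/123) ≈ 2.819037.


log2(n/k) = log2(868/123) ≈ 2.819037.
2*k*log2(n/k) ≈ 2*123*2.819037 = 693.483102.
m = ceil(693.483102) = 694.

694


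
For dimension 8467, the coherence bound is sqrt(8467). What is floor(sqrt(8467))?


92^2 = 8464 <= 8467 < 8649 = 93^2, so 92 <= sqrt(8467) < 93.
floor(sqrt(8467)) = 92.

92


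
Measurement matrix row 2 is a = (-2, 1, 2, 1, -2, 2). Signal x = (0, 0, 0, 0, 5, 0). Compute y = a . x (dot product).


Non-zero terms: ['-2*5']
Products: [-10]
y = sum = -10.

-10


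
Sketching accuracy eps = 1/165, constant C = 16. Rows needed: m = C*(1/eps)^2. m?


1/eps = 165.
(1/eps)^2 = 27225.
m = 16*27225 = 435600.

435600


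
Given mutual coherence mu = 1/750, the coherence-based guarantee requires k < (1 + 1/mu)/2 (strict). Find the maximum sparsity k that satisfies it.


1/mu = 750.
1 + 1/mu = 751.
(1 + 1/mu)/2 = 375.5 is not an integer, so k_max = floor(375.5) = 375.

375


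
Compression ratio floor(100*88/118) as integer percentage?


100*m/n = 100*88/118 ≈ 74.5763.
floor = 74.

74


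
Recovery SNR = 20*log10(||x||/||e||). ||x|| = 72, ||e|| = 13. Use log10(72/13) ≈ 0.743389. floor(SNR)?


||x||/||e|| = 72/13.
log10(72/13) ≈ 0.743389.
20*log10(||x||/||e||) ≈ 20*0.743389 = 14.86778.
floor(14.86778) = 14.

14


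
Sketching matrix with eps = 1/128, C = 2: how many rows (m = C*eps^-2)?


1/eps = 128.
(1/eps)^2 = 16384.
m = 2*16384 = 32768.

32768


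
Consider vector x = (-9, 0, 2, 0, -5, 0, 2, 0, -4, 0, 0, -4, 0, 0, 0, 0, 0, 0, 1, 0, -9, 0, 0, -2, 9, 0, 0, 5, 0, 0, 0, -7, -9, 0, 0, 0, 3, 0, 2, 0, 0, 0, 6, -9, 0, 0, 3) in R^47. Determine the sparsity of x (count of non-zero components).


Non-zero positions: [0, 2, 4, 6, 8, 11, 18, 20, 23, 24, 27, 31, 32, 36, 38, 42, 43, 46].
Sparsity = 18.

18


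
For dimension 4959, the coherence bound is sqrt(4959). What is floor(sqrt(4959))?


70^2 = 4900 <= 4959 < 5041 = 71^2, so 70 <= sqrt(4959) < 71.
floor(sqrt(4959)) = 70.

70


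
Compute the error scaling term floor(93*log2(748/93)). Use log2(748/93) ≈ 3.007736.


log2(n/k) = log2(748/93) ≈ 3.007736.
k*log2(n/k) ≈ 93*3.007736 = 279.719448.
floor(279.719448) = 279.

279


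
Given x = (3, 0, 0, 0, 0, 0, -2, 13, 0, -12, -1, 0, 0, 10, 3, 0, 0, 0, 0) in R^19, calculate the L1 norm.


Non-zero entries: [(0, 3), (6, -2), (7, 13), (9, -12), (10, -1), (13, 10), (14, 3)]
Absolute values: [3, 2, 13, 12, 1, 10, 3]
||x||_1 = sum = 44.

44


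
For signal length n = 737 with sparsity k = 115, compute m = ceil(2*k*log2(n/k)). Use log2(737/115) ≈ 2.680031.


log2(n/k) = log2(737/115) ≈ 2.680031.
2*k*log2(n/k) ≈ 2*115*2.680031 = 616.40713.
m = ceil(616.40713) = 617.

617


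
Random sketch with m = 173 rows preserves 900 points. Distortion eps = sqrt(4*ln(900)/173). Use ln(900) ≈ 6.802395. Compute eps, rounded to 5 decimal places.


ln(900) ≈ 6.802395.
4*ln(N)/m ≈ 4*6.802395/173 ≈ 0.15728081.
eps = sqrt(0.15728081) ≈ 0.3965864 ≈ 0.39659.

0.39659


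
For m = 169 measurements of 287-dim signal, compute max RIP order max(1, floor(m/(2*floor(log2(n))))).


floor(log2(287)) = 8.
2*8 = 16.
m/(2*floor(log2(n))) = 169/16 ≈ 10.5625.
floor = 10.
k = max(1, 10) = 10.

10


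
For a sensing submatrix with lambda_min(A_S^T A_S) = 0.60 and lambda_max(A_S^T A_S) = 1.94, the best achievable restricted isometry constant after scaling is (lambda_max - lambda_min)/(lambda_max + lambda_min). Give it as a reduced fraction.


lambda_max - lambda_min = 1.94 - 0.60 = 1.34.
lambda_max + lambda_min = 1.94 + 0.60 = 2.54.
delta = 1.34/2.54 = 134/254 = 67/127.

67/127


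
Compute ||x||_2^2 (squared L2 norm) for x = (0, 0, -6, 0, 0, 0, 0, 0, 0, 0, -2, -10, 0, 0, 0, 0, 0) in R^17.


Non-zero entries: [(2, -6), (10, -2), (11, -10)]
Squares: [36, 4, 100]
||x||_2^2 = sum = 140.

140


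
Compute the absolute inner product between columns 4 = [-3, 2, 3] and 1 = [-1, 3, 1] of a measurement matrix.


Inner product: -3*-1 + 2*3 + 3*1
Products: [3, 6, 3]
Sum = 12.
|dot| = 12.

12


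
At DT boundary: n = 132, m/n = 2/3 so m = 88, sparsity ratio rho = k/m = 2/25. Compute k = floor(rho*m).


m = 2/3*132 = 88.
rho = 2/25.
rho*m = 2/25*88 = 7.04.
k = floor(7.04) = 7.

7


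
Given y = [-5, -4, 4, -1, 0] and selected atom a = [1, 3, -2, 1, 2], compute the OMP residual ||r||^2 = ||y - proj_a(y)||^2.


a^T a = 19.
a^T y = -26.
coeff = -26/19 = -26/19.
||r||^2 = 426/19.

426/19


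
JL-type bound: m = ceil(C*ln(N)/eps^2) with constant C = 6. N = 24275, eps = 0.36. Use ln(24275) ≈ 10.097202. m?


ln(24275) ≈ 10.097202.
eps^2 = 0.36^2 = 0.1296.
C*ln(N)/eps^2 ≈ 6*10.097202/0.1296 ≈ 467.4631.
m = ceil(467.4631) = 468.

468


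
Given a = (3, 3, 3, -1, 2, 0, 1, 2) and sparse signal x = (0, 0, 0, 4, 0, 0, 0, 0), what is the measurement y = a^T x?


Non-zero terms: ['-1*4']
Products: [-4]
y = sum = -4.

-4


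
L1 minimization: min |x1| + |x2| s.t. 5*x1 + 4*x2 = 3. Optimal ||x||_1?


Axis intercepts:
  x1 = 3/5, x2 = 0: L1 = 3/5
  x1 = 0, x2 = 3/4: L1 = 3/4
x* = (3/5, 0)
||x*||_1 = 3/5.

3/5


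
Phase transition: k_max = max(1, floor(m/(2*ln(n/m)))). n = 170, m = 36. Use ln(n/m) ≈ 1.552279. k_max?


n/m = 170/36 = 85/18.
ln(n/m) ≈ 1.552279.
2*ln(n/m) ≈ 3.104558.
m/(2*ln(n/m)) ≈ 36/3.104558 ≈ 11.5959.
floor = 11.
k_max = max(1, 11) = 11.

11


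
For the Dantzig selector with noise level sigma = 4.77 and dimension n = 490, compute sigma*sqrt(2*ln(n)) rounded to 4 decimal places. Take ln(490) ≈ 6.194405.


ln(490) ≈ 6.194405.
2*ln(n) ≈ 12.38881.
sqrt(2*ln(n)) ≈ sqrt(12.38881) ≈ 3.519774.
threshold ≈ 4.77*3.519774 = 16.78932198 ≈ 16.7893.

16.7893


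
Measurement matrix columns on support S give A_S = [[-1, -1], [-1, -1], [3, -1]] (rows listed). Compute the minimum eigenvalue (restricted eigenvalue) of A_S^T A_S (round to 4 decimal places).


A_S^T A_S = [[11, -1], [-1, 3]].
trace = 14.
det = 32.
disc = trace^2 - 4*det = 196 - 4*32 = 68.
sqrt(68) ≈ 8.246211.
lam_min = (14 - sqrt(68))/2 ≈ (14 - 8.246211)/2 = 2.8768945 ≈ 2.8769.

2.8769


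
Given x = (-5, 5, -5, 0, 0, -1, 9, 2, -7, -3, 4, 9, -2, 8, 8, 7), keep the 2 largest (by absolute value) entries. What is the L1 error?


Sorted |x_i| descending: [9, 9, 8, 8, 7, 7, 5, 5, 5, 4, 3, 2, 2, 1, 0, 0]
Keep top 2: [9, 9]
Tail entries: [8, 8, 7, 7, 5, 5, 5, 4, 3, 2, 2, 1, 0, 0]
L1 error = sum of tail = 57.

57


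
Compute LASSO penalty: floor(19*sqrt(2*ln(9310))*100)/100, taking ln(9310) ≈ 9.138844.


ln(9310) ≈ 9.138844.
2*ln(n) ≈ 18.277688.
sqrt(2*ln(n)) ≈ sqrt(18.277688) ≈ 4.275241.
lambda ≈ 19*4.275241 = 81.229579.
floor(lambda*100)/100 = 81.22.

81.22


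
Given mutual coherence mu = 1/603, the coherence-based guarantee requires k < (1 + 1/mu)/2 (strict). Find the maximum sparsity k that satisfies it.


1/mu = 603.
1 + 1/mu = 604.
(1 + 1/mu)/2 = 302 is an integer and the inequality is strict, so k_max = 302 - 1 = 301.

301


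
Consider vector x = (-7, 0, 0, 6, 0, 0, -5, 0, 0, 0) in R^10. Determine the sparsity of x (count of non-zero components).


Non-zero positions: [0, 3, 6].
Sparsity = 3.

3


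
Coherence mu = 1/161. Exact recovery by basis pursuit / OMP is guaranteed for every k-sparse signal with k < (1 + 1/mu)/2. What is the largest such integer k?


1/mu = 161.
1 + 1/mu = 162.
(1 + 1/mu)/2 = 81 is an integer and the inequality is strict, so k_max = 81 - 1 = 80.

80


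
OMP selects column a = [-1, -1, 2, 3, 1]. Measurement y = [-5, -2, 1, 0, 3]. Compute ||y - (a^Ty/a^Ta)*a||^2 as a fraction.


a^T a = 16.
a^T y = 12.
coeff = 12/16 = 3/4.
||r||^2 = 30.

30


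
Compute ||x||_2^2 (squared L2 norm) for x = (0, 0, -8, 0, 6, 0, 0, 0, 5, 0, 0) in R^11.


Non-zero entries: [(2, -8), (4, 6), (8, 5)]
Squares: [64, 36, 25]
||x||_2^2 = sum = 125.

125


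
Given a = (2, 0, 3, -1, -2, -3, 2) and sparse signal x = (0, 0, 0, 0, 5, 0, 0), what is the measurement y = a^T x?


Non-zero terms: ['-2*5']
Products: [-10]
y = sum = -10.

-10


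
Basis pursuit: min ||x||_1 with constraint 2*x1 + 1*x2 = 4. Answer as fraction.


Axis intercepts:
  x1 = 2, x2 = 0: L1 = 2
  x1 = 0, x2 = 4: L1 = 4
x* = (2, 0)
||x*||_1 = 2.

2


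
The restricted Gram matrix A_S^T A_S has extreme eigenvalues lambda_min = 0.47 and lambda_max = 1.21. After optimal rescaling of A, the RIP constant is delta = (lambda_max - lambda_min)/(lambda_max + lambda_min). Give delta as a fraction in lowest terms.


lambda_max - lambda_min = 1.21 - 0.47 = 0.74.
lambda_max + lambda_min = 1.21 + 0.47 = 1.68.
delta = 0.74/1.68 = 74/168 = 37/84.

37/84


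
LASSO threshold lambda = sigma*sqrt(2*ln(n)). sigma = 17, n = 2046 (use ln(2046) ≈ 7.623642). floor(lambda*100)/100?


ln(2046) ≈ 7.623642.
2*ln(n) ≈ 15.247284.
sqrt(2*ln(n)) ≈ sqrt(15.247284) ≈ 3.904777.
lambda ≈ 17*3.904777 = 66.381209.
floor(lambda*100)/100 = 66.38.

66.38


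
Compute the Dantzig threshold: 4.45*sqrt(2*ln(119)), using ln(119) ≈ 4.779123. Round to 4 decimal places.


ln(119) ≈ 4.779123.
2*ln(n) ≈ 9.558246.
sqrt(2*ln(n)) ≈ sqrt(9.558246) ≈ 3.091641.
threshold ≈ 4.45*3.091641 = 13.75780245 ≈ 13.7578.

13.7578


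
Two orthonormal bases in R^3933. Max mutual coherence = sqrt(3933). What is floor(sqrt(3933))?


62^2 = 3844 <= 3933 < 3969 = 63^2, so 62 <= sqrt(3933) < 63.
floor(sqrt(3933)) = 62.

62


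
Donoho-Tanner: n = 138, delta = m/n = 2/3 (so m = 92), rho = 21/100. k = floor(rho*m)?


m = 2/3*138 = 92.
rho = 21/100.
rho*m = 21/100*92 = 19.32.
k = floor(19.32) = 19.

19


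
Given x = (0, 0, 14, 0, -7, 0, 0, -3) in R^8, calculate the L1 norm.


Non-zero entries: [(2, 14), (4, -7), (7, -3)]
Absolute values: [14, 7, 3]
||x||_1 = sum = 24.

24


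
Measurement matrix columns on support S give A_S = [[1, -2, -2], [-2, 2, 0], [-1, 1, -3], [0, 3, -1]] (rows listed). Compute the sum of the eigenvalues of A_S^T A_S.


Sum of eigenvalues of A_S^T A_S = trace(A_S^T A_S) = sum of squared column norms of A_S.
A_S^T A_S diagonal: [6, 18, 14].
trace = 6 + 18 + 14 = 38.

38


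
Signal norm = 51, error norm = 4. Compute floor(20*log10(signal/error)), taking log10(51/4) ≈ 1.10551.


||x||/||e|| = 51/4.
log10(51/4) ≈ 1.10551.
20*log10(||x||/||e||) ≈ 20*1.10551 = 22.1102.
floor(22.1102) = 22.

22


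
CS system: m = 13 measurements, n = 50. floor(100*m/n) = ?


100*m/n = 100*13/50 ≈ 26.0.
floor = 26.

26


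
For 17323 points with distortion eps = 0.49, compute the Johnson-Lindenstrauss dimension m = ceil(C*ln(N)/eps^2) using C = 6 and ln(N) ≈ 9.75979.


ln(17323) ≈ 9.75979.
eps^2 = 0.49^2 = 0.2401.
C*ln(N)/eps^2 ≈ 6*9.75979/0.2401 ≈ 243.8931.
m = ceil(243.8931) = 244.

244


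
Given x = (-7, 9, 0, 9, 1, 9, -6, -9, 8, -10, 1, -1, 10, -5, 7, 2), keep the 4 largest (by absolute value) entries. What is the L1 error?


Sorted |x_i| descending: [10, 10, 9, 9, 9, 9, 8, 7, 7, 6, 5, 2, 1, 1, 1, 0]
Keep top 4: [10, 10, 9, 9]
Tail entries: [9, 9, 8, 7, 7, 6, 5, 2, 1, 1, 1, 0]
L1 error = sum of tail = 56.

56


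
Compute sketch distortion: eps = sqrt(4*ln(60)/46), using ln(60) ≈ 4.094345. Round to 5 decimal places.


ln(60) ≈ 4.094345.
4*ln(N)/m ≈ 4*4.094345/46 ≈ 0.35603.
eps = sqrt(0.35603) ≈ 0.5966825 ≈ 0.59668.

0.59668


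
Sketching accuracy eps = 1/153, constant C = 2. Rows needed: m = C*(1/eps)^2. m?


1/eps = 153.
(1/eps)^2 = 23409.
m = 2*23409 = 46818.

46818


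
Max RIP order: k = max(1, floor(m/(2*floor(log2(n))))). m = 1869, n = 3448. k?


floor(log2(3448)) = 11.
2*11 = 22.
m/(2*floor(log2(n))) = 1869/22 ≈ 84.9545.
floor = 84.
k = max(1, 84) = 84.

84


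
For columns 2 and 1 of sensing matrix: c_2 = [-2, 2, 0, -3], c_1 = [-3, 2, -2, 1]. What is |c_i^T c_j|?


Inner product: -2*-3 + 2*2 + 0*-2 + -3*1
Products: [6, 4, 0, -3]
Sum = 7.
|dot| = 7.

7


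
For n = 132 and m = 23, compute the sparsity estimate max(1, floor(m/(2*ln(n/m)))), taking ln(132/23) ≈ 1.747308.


n/m = 132/23.
ln(n/m) ≈ 1.747308.
2*ln(n/m) ≈ 3.494616.
m/(2*ln(n/m)) ≈ 23/3.494616 ≈ 6.5816.
floor = 6.
k_max = max(1, 6) = 6.

6


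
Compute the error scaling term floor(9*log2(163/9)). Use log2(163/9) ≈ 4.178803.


log2(n/k) = log2(163/9) ≈ 4.178803.
k*log2(n/k) ≈ 9*4.178803 = 37.609227.
floor(37.609227) = 37.

37


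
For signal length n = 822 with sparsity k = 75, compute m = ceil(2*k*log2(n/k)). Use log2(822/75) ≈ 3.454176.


log2(n/k) = log2(822/75) ≈ 3.454176.
2*k*log2(n/k) ≈ 2*75*3.454176 = 518.1264.
m = ceil(518.1264) = 519.

519


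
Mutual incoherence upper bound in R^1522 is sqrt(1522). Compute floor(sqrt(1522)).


39^2 = 1521 <= 1522 < 1600 = 40^2, so 39 <= sqrt(1522) < 40.
floor(sqrt(1522)) = 39.

39


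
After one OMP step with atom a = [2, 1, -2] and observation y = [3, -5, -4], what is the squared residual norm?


a^T a = 9.
a^T y = 9.
coeff = 9/9 = 1.
||r||^2 = 41.

41


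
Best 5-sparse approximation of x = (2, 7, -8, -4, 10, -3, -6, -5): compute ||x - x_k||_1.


Sorted |x_i| descending: [10, 8, 7, 6, 5, 4, 3, 2]
Keep top 5: [10, 8, 7, 6, 5]
Tail entries: [4, 3, 2]
L1 error = sum of tail = 9.

9


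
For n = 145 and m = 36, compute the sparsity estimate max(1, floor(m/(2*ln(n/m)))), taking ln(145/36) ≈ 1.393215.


n/m = 145/36.
ln(n/m) ≈ 1.393215.
2*ln(n/m) ≈ 2.78643.
m/(2*ln(n/m)) ≈ 36/2.78643 ≈ 12.9198.
floor = 12.
k_max = max(1, 12) = 12.

12


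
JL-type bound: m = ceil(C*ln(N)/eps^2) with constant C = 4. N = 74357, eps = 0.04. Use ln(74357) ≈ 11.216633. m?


ln(74357) ≈ 11.216633.
eps^2 = 0.04^2 = 0.0016.
C*ln(N)/eps^2 ≈ 4*11.216633/0.0016 ≈ 28041.5825.
m = ceil(28041.5825) = 28042.

28042


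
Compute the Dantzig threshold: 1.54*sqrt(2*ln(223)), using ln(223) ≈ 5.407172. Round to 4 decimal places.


ln(223) ≈ 5.407172.
2*ln(n) ≈ 10.814344.
sqrt(2*ln(n)) ≈ sqrt(10.814344) ≈ 3.288517.
threshold ≈ 1.54*3.288517 = 5.06431618 ≈ 5.0643.

5.0643


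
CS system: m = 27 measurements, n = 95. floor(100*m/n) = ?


100*m/n = 100*27/95 ≈ 28.4211.
floor = 28.

28


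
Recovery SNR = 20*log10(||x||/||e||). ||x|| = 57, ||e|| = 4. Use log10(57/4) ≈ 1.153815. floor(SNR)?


||x||/||e|| = 57/4.
log10(57/4) ≈ 1.153815.
20*log10(||x||/||e||) ≈ 20*1.153815 = 23.0763.
floor(23.0763) = 23.

23
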